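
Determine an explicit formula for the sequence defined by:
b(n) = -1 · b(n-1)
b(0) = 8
Pure geometric recurrence with ratio -1.
By induction b(n) = b(0) · (-1)^n = 8 \left(-1\right)^{n}.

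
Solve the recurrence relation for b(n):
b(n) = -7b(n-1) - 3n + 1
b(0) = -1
First-order linear with linear forcing.
Homogeneous solution: b_h(n) = A·(-7)^n.
Try particular b_p(n) = pn + q. Substituting:
  pn + q = -7(p(n-1) + q) - 3n + 1.
Matching the n-coefficient: p = -7p - 3 ⇒ p = - \frac{3}{8}.
Matching constants: q = 7p - 7q + 1 ⇒ q = - \frac{13}{64}.
General: b(n) = A·(-7)^n - \frac{3 n}{8} - \frac{13}{64}.
Apply b(0) = -1: A - \frac{13}{64} = -1 ⇒ A = - \frac{51}{64}.
So b(n) = - \frac{51 \left(-7\right)^{n}}{64} - \frac{3 n}{8} - \frac{13}{64}.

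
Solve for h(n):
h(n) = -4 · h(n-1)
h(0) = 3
Pure geometric recurrence with ratio -4.
By induction h(n) = h(0) · (-4)^n = 3 \left(-4\right)^{n}.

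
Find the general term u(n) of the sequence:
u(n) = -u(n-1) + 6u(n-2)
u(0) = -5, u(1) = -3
Characteristic equation: x² + x - 6 = 0, which factors as (x - (2))(x - (-3)) = 0.
Roots r₁ = 2, r₂ = -3 (distinct).
General solution: u(n) = A·(2)^n + B·(-3)^n.
From u(0) = -5: A + B = -5.
From u(1) = -3: 2A - 3B = -3.
Solving: A = - \frac{18}{5}, B = - \frac{7}{5}.
So u(n) = - \frac{7 \left(-3\right)^{n}}{5} - \frac{18 \cdot 2^{n}}{5}.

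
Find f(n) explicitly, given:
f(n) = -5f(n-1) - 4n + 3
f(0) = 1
First-order linear with linear forcing.
Homogeneous solution: f_h(n) = A·(-5)^n.
Try particular f_p(n) = pn + q. Substituting:
  pn + q = -5(p(n-1) + q) - 4n + 3.
Matching the n-coefficient: p = -5p - 4 ⇒ p = - \frac{2}{3}.
Matching constants: q = 5p - 5q + 3 ⇒ q = - \frac{1}{18}.
General: f(n) = A·(-5)^n - \frac{2 n}{3} - \frac{1}{18}.
Apply f(0) = 1: A - \frac{1}{18} = 1 ⇒ A = \frac{19}{18}.
So f(n) = \frac{19 \left(-5\right)^{n}}{18} - \frac{2 n}{3} - \frac{1}{18}.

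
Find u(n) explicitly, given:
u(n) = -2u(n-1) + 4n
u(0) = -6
First-order linear with linear forcing.
Homogeneous solution: u_h(n) = A·(-2)^n.
Try particular u_p(n) = pn + q. Substituting:
  pn + q = -2(p(n-1) + q) + 4n.
Matching the n-coefficient: p = -2p + 4 ⇒ p = \frac{4}{3}.
Matching constants: q = 2p - 2q ⇒ q = \frac{8}{9}.
General: u(n) = A·(-2)^n + \frac{4 n}{3} + \frac{8}{9}.
Apply u(0) = -6: A + \frac{8}{9} = -6 ⇒ A = - \frac{62}{9}.
So u(n) = - \frac{62 \left(-2\right)^{n}}{9} + \frac{4 n}{3} + \frac{8}{9}.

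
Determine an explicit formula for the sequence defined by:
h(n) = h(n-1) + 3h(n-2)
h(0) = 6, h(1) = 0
Characteristic equation: x² - x - 3 = 0.
Discriminant Δ = (1)² + 4·(3) = 13.
Roots r₁,₂ = (1 ± √13)/2, so r₁ = \frac{1}{2} + \frac{\sqrt{13}}{2}, r₂ = \frac{1}{2} - \frac{\sqrt{13}}{2}.
General solution: h(n) = A·r₁^n + B·r₂^n.
From the initial conditions, A + B = 6 and r₁A + r₂B = 0.
Since r₁ - r₂ = √13: A = (0 - (6)r₂)/√13 = 3 - \frac{3 \sqrt{13}}{13}, and B = 6 - A = \frac{3 \sqrt{13}}{13} + 3.
So h(n) = \left(3 - \frac{3 \sqrt{13}}{13}\right)\left(\frac{1}{2} + \frac{\sqrt{13}}{2}\right)^n + \left(\frac{3 \sqrt{13}}{13} + 3\right)\left(\frac{1}{2} - \frac{\sqrt{13}}{2}\right)^n.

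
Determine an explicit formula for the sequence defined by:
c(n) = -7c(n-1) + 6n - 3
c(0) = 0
First-order linear with linear forcing.
Homogeneous solution: c_h(n) = A·(-7)^n.
Try particular c_p(n) = pn + q. Substituting:
  pn + q = -7(p(n-1) + q) + 6n - 3.
Matching the n-coefficient: p = -7p + 6 ⇒ p = \frac{3}{4}.
Matching constants: q = 7p - 7q - 3 ⇒ q = \frac{9}{32}.
General: c(n) = A·(-7)^n + \frac{3 n}{4} + \frac{9}{32}.
Apply c(0) = 0: A + \frac{9}{32} = 0 ⇒ A = - \frac{9}{32}.
So c(n) = - \frac{9 \left(-7\right)^{n}}{32} + \frac{3 n}{4} + \frac{9}{32}.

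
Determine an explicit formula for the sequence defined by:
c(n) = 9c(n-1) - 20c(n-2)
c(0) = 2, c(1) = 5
Characteristic equation: x² - 9x + 20 = 0, which factors as (x - (5))(x - (4)) = 0.
Roots r₁ = 5, r₂ = 4 (distinct).
General solution: c(n) = A·(5)^n + B·(4)^n.
From c(0) = 2: A + B = 2.
From c(1) = 5: 5A + 4B = 5.
Solving: A = -3, B = 5.
So c(n) = 5 \cdot 4^{n} - 3 \cdot 5^{n}.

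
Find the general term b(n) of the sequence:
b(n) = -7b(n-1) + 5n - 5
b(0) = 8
First-order linear with linear forcing.
Homogeneous solution: b_h(n) = A·(-7)^n.
Try particular b_p(n) = pn + q. Substituting:
  pn + q = -7(p(n-1) + q) + 5n - 5.
Matching the n-coefficient: p = -7p + 5 ⇒ p = \frac{5}{8}.
Matching constants: q = 7p - 7q - 5 ⇒ q = - \frac{5}{64}.
General: b(n) = A·(-7)^n + \frac{5 n}{8} - \frac{5}{64}.
Apply b(0) = 8: A - \frac{5}{64} = 8 ⇒ A = \frac{517}{64}.
So b(n) = \frac{517 \left(-7\right)^{n}}{64} + \frac{5 n}{8} - \frac{5}{64}.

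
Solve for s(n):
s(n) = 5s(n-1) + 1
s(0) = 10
First-order linear non-homogeneous.
Homogeneous solution: s_h(n) = A·(5)^n.
Try constant particular solution s_p = K: K = 5K + 1 ⇒ K = - \frac{1}{4}.
General: s(n) = A·(5)^n - \frac{1}{4}.
Apply s(0) = 10: A - \frac{1}{4} = 10 ⇒ A = \frac{41}{4}.
So s(n) = \frac{41 \cdot 5^{n}}{4} - \frac{1}{4}.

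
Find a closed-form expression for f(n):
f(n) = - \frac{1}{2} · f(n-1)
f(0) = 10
Pure geometric recurrence with ratio - \frac{1}{2}.
By induction f(n) = f(0) · (- \frac{1}{2})^n = 10 \left(- \frac{1}{2}\right)^{n}.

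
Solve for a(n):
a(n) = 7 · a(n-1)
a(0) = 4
Pure geometric recurrence with ratio 7.
By induction a(n) = a(0) · (7)^n = 4 \cdot 7^{n}.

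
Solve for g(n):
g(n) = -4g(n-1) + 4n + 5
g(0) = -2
First-order linear with linear forcing.
Homogeneous solution: g_h(n) = A·(-4)^n.
Try particular g_p(n) = pn + q. Substituting:
  pn + q = -4(p(n-1) + q) + 4n + 5.
Matching the n-coefficient: p = -4p + 4 ⇒ p = \frac{4}{5}.
Matching constants: q = 4p - 4q + 5 ⇒ q = \frac{41}{25}.
General: g(n) = A·(-4)^n + \frac{4 n}{5} + \frac{41}{25}.
Apply g(0) = -2: A + \frac{41}{25} = -2 ⇒ A = - \frac{91}{25}.
So g(n) = - \frac{91 \left(-4\right)^{n}}{25} + \frac{4 n}{5} + \frac{41}{25}.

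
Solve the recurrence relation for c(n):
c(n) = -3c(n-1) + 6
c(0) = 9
First-order linear non-homogeneous.
Homogeneous solution: c_h(n) = A·(-3)^n.
Try constant particular solution c_p = K: K = -3K + 6 ⇒ K = \frac{3}{2}.
General: c(n) = A·(-3)^n + \frac{3}{2}.
Apply c(0) = 9: A + \frac{3}{2} = 9 ⇒ A = \frac{15}{2}.
So c(n) = \frac{15 \left(-3\right)^{n}}{2} + \frac{3}{2}.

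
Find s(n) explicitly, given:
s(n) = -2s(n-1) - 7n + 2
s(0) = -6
First-order linear with linear forcing.
Homogeneous solution: s_h(n) = A·(-2)^n.
Try particular s_p(n) = pn + q. Substituting:
  pn + q = -2(p(n-1) + q) - 7n + 2.
Matching the n-coefficient: p = -2p - 7 ⇒ p = - \frac{7}{3}.
Matching constants: q = 2p - 2q + 2 ⇒ q = - \frac{8}{9}.
General: s(n) = A·(-2)^n - \frac{7 n}{3} - \frac{8}{9}.
Apply s(0) = -6: A - \frac{8}{9} = -6 ⇒ A = - \frac{46}{9}.
So s(n) = - \frac{46 \left(-2\right)^{n}}{9} - \frac{7 n}{3} - \frac{8}{9}.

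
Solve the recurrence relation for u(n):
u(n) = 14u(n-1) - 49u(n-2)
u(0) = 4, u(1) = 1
Characteristic equation: x² - 14x + 49 = 0, which is (x - (7))².
Repeated root r = 7.
General solution: u(n) = (A + Bn)·(7)^n.
From u(0) = 4: A = 4.
From u(1) = 1: (A + B)·(7) = 1 ⇒ B = - \frac{27}{7}.
So u(n) = \left(4 - \frac{27 n}{7}\right) \cdot (7)^n.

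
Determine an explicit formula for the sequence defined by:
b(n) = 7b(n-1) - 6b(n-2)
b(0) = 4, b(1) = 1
Characteristic equation: x² - 7x + 6 = 0, which factors as (x - (6))(x - (1)) = 0.
Roots r₁ = 6, r₂ = 1 (distinct).
General solution: b(n) = A·(6)^n + B·(1)^n.
From b(0) = 4: A + B = 4.
From b(1) = 1: 6A + B = 1.
Solving: A = - \frac{3}{5}, B = \frac{23}{5}.
So b(n) = \frac{23}{5} - \frac{3 \cdot 6^{n}}{5}.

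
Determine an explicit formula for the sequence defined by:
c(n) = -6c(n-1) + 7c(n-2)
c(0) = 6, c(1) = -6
Characteristic equation: x² + 6x - 7 = 0, which factors as (x - (1))(x - (-7)) = 0.
Roots r₁ = 1, r₂ = -7 (distinct).
General solution: c(n) = A·(1)^n + B·(-7)^n.
From c(0) = 6: A + B = 6.
From c(1) = -6: A - 7B = -6.
Solving: A = \frac{9}{2}, B = \frac{3}{2}.
So c(n) = \frac{3 \left(-7\right)^{n}}{2} + \frac{9}{2}.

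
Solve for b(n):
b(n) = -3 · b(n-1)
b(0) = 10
Pure geometric recurrence with ratio -3.
By induction b(n) = b(0) · (-3)^n = 10 \left(-3\right)^{n}.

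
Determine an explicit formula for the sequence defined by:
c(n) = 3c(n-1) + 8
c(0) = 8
First-order linear non-homogeneous.
Homogeneous solution: c_h(n) = A·(3)^n.
Try constant particular solution c_p = K: K = 3K + 8 ⇒ K = -4.
General: c(n) = A·(3)^n - 4.
Apply c(0) = 8: A - 4 = 8 ⇒ A = 12.
So c(n) = 12 \cdot 3^{n} - 4.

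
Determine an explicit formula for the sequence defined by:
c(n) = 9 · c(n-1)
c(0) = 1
Pure geometric recurrence with ratio 9.
By induction c(n) = c(0) · (9)^n = 9^{n}.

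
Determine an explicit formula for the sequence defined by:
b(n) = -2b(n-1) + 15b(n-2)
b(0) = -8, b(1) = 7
Characteristic equation: x² + 2x - 15 = 0, which factors as (x - (3))(x - (-5)) = 0.
Roots r₁ = 3, r₂ = -5 (distinct).
General solution: b(n) = A·(3)^n + B·(-5)^n.
From b(0) = -8: A + B = -8.
From b(1) = 7: 3A - 5B = 7.
Solving: A = - \frac{33}{8}, B = - \frac{31}{8}.
So b(n) = - \frac{31 \left(-5\right)^{n}}{8} - \frac{33 \cdot 3^{n}}{8}.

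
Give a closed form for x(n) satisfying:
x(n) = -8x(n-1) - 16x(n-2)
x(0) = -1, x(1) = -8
Characteristic equation: x² + 8x + 16 = 0, which is (x - (-4))².
Repeated root r = -4.
General solution: x(n) = (A + Bn)·(-4)^n.
From x(0) = -1: A = -1.
From x(1) = -8: (A + B)·(-4) = -8 ⇒ B = 3.
So x(n) = \left(3 n - 1\right) \cdot (-4)^n.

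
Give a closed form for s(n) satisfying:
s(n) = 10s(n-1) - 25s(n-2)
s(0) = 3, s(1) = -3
Characteristic equation: x² - 10x + 25 = 0, which is (x - (5))².
Repeated root r = 5.
General solution: s(n) = (A + Bn)·(5)^n.
From s(0) = 3: A = 3.
From s(1) = -3: (A + B)·(5) = -3 ⇒ B = - \frac{18}{5}.
So s(n) = \left(3 - \frac{18 n}{5}\right) \cdot (5)^n.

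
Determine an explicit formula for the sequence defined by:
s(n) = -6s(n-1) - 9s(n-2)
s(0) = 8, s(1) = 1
Characteristic equation: x² + 6x + 9 = 0, which is (x - (-3))².
Repeated root r = -3.
General solution: s(n) = (A + Bn)·(-3)^n.
From s(0) = 8: A = 8.
From s(1) = 1: (A + B)·(-3) = 1 ⇒ B = - \frac{25}{3}.
So s(n) = \left(8 - \frac{25 n}{3}\right) \cdot (-3)^n.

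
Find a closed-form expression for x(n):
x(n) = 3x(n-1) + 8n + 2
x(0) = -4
First-order linear with linear forcing.
Homogeneous solution: x_h(n) = A·(3)^n.
Try particular x_p(n) = pn + q. Substituting:
  pn + q = 3(p(n-1) + q) + 8n + 2.
Matching the n-coefficient: p = 3p + 8 ⇒ p = -4.
Matching constants: q = -3p + 3q + 2 ⇒ q = -7.
General: x(n) = A·(3)^n - 4 n - 7.
Apply x(0) = -4: A - 7 = -4 ⇒ A = 3.
So x(n) = 3 \cdot 3^{n} - 4 n - 7.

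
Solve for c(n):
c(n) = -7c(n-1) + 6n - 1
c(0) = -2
First-order linear with linear forcing.
Homogeneous solution: c_h(n) = A·(-7)^n.
Try particular c_p(n) = pn + q. Substituting:
  pn + q = -7(p(n-1) + q) + 6n - 1.
Matching the n-coefficient: p = -7p + 6 ⇒ p = \frac{3}{4}.
Matching constants: q = 7p - 7q - 1 ⇒ q = \frac{17}{32}.
General: c(n) = A·(-7)^n + \frac{3 n}{4} + \frac{17}{32}.
Apply c(0) = -2: A + \frac{17}{32} = -2 ⇒ A = - \frac{81}{32}.
So c(n) = - \frac{81 \left(-7\right)^{n}}{32} + \frac{3 n}{4} + \frac{17}{32}.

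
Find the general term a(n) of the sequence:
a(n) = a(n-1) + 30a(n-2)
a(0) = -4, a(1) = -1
Characteristic equation: x² - x - 30 = 0, which factors as (x - (-5))(x - (6)) = 0.
Roots r₁ = -5, r₂ = 6 (distinct).
General solution: a(n) = A·(-5)^n + B·(6)^n.
From a(0) = -4: A + B = -4.
From a(1) = -1: -5A + 6B = -1.
Solving: A = - \frac{23}{11}, B = - \frac{21}{11}.
So a(n) = - \frac{23 \left(-5\right)^{n}}{11} - \frac{21 \cdot 6^{n}}{11}.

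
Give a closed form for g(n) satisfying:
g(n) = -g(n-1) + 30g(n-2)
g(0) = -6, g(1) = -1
Characteristic equation: x² + x - 30 = 0, which factors as (x - (5))(x - (-6)) = 0.
Roots r₁ = 5, r₂ = -6 (distinct).
General solution: g(n) = A·(5)^n + B·(-6)^n.
From g(0) = -6: A + B = -6.
From g(1) = -1: 5A - 6B = -1.
Solving: A = - \frac{37}{11}, B = - \frac{29}{11}.
So g(n) = - \frac{29 \left(-6\right)^{n}}{11} - \frac{37 \cdot 5^{n}}{11}.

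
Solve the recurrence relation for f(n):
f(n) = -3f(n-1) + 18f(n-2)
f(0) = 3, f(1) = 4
Characteristic equation: x² + 3x - 18 = 0, which factors as (x - (3))(x - (-6)) = 0.
Roots r₁ = 3, r₂ = -6 (distinct).
General solution: f(n) = A·(3)^n + B·(-6)^n.
From f(0) = 3: A + B = 3.
From f(1) = 4: 3A - 6B = 4.
Solving: A = \frac{22}{9}, B = \frac{5}{9}.
So f(n) = \frac{5 \left(-6\right)^{n}}{9} + \frac{22 \cdot 3^{n}}{9}.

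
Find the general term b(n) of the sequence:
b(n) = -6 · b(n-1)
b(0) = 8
Pure geometric recurrence with ratio -6.
By induction b(n) = b(0) · (-6)^n = 8 \left(-6\right)^{n}.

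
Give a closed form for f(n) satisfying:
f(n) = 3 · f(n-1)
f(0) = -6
Pure geometric recurrence with ratio 3.
By induction f(n) = f(0) · (3)^n = - 6 \cdot 3^{n}.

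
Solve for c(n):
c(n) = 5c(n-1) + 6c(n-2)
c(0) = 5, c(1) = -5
Characteristic equation: x² - 5x - 6 = 0, which factors as (x - (6))(x - (-1)) = 0.
Roots r₁ = 6, r₂ = -1 (distinct).
General solution: c(n) = A·(6)^n + B·(-1)^n.
From c(0) = 5: A + B = 5.
From c(1) = -5: 6A - B = -5.
Solving: A = 0, B = 5.
So c(n) = 5 \left(-1\right)^{n}.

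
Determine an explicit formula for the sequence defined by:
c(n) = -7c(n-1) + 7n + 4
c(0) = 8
First-order linear with linear forcing.
Homogeneous solution: c_h(n) = A·(-7)^n.
Try particular c_p(n) = pn + q. Substituting:
  pn + q = -7(p(n-1) + q) + 7n + 4.
Matching the n-coefficient: p = -7p + 7 ⇒ p = \frac{7}{8}.
Matching constants: q = 7p - 7q + 4 ⇒ q = \frac{81}{64}.
General: c(n) = A·(-7)^n + \frac{7 n}{8} + \frac{81}{64}.
Apply c(0) = 8: A + \frac{81}{64} = 8 ⇒ A = \frac{431}{64}.
So c(n) = \frac{431 \left(-7\right)^{n}}{64} + \frac{7 n}{8} + \frac{81}{64}.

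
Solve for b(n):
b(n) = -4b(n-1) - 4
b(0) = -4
First-order linear non-homogeneous.
Homogeneous solution: b_h(n) = A·(-4)^n.
Try constant particular solution b_p = K: K = -4K - 4 ⇒ K = - \frac{4}{5}.
General: b(n) = A·(-4)^n - \frac{4}{5}.
Apply b(0) = -4: A - \frac{4}{5} = -4 ⇒ A = - \frac{16}{5}.
So b(n) = - \frac{16 \left(-4\right)^{n}}{5} - \frac{4}{5}.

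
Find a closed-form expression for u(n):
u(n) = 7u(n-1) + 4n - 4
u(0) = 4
First-order linear with linear forcing.
Homogeneous solution: u_h(n) = A·(7)^n.
Try particular u_p(n) = pn + q. Substituting:
  pn + q = 7(p(n-1) + q) + 4n - 4.
Matching the n-coefficient: p = 7p + 4 ⇒ p = - \frac{2}{3}.
Matching constants: q = -7p + 7q - 4 ⇒ q = - \frac{1}{9}.
General: u(n) = A·(7)^n - \frac{2 n}{3} - \frac{1}{9}.
Apply u(0) = 4: A - \frac{1}{9} = 4 ⇒ A = \frac{37}{9}.
So u(n) = \frac{37 \cdot 7^{n}}{9} - \frac{2 n}{3} - \frac{1}{9}.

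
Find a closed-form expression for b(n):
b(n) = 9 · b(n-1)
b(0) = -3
Pure geometric recurrence with ratio 9.
By induction b(n) = b(0) · (9)^n = - 3 \cdot 9^{n}.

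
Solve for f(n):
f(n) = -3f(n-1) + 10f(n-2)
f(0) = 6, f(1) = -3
Characteristic equation: x² + 3x - 10 = 0, which factors as (x - (-5))(x - (2)) = 0.
Roots r₁ = -5, r₂ = 2 (distinct).
General solution: f(n) = A·(-5)^n + B·(2)^n.
From f(0) = 6: A + B = 6.
From f(1) = -3: -5A + 2B = -3.
Solving: A = \frac{15}{7}, B = \frac{27}{7}.
So f(n) = \frac{15 \left(-5\right)^{n}}{7} + \frac{27 \cdot 2^{n}}{7}.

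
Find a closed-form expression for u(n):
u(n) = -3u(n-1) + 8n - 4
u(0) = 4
First-order linear with linear forcing.
Homogeneous solution: u_h(n) = A·(-3)^n.
Try particular u_p(n) = pn + q. Substituting:
  pn + q = -3(p(n-1) + q) + 8n - 4.
Matching the n-coefficient: p = -3p + 8 ⇒ p = 2.
Matching constants: q = 3p - 3q - 4 ⇒ q = \frac{1}{2}.
General: u(n) = A·(-3)^n + 2 n + \frac{1}{2}.
Apply u(0) = 4: A + \frac{1}{2} = 4 ⇒ A = \frac{7}{2}.
So u(n) = \frac{7 \left(-3\right)^{n}}{2} + 2 n + \frac{1}{2}.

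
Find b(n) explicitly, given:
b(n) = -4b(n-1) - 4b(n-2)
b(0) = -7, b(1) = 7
Characteristic equation: x² + 4x + 4 = 0, which is (x - (-2))².
Repeated root r = -2.
General solution: b(n) = (A + Bn)·(-2)^n.
From b(0) = -7: A = -7.
From b(1) = 7: (A + B)·(-2) = 7 ⇒ B = \frac{7}{2}.
So b(n) = \left(\frac{7 n}{2} - 7\right) \cdot (-2)^n.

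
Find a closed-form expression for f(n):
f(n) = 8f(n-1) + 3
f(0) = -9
First-order linear non-homogeneous.
Homogeneous solution: f_h(n) = A·(8)^n.
Try constant particular solution f_p = K: K = 8K + 3 ⇒ K = - \frac{3}{7}.
General: f(n) = A·(8)^n - \frac{3}{7}.
Apply f(0) = -9: A - \frac{3}{7} = -9 ⇒ A = - \frac{60}{7}.
So f(n) = - \frac{60 \cdot 8^{n}}{7} - \frac{3}{7}.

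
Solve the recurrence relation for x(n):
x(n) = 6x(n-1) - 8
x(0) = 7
First-order linear non-homogeneous.
Homogeneous solution: x_h(n) = A·(6)^n.
Try constant particular solution x_p = K: K = 6K - 8 ⇒ K = \frac{8}{5}.
General: x(n) = A·(6)^n + \frac{8}{5}.
Apply x(0) = 7: A + \frac{8}{5} = 7 ⇒ A = \frac{27}{5}.
So x(n) = \frac{27 \cdot 6^{n}}{5} + \frac{8}{5}.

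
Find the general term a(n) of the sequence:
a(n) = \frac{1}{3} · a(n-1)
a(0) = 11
Pure geometric recurrence with ratio \frac{1}{3}.
By induction a(n) = a(0) · (\frac{1}{3})^n = 11 \cdot 3^{- n}.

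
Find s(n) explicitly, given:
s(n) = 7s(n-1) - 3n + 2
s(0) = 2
First-order linear with linear forcing.
Homogeneous solution: s_h(n) = A·(7)^n.
Try particular s_p(n) = pn + q. Substituting:
  pn + q = 7(p(n-1) + q) - 3n + 2.
Matching the n-coefficient: p = 7p - 3 ⇒ p = \frac{1}{2}.
Matching constants: q = -7p + 7q + 2 ⇒ q = \frac{1}{4}.
General: s(n) = A·(7)^n + \frac{n}{2} + \frac{1}{4}.
Apply s(0) = 2: A + \frac{1}{4} = 2 ⇒ A = \frac{7}{4}.
So s(n) = \frac{7 \cdot 7^{n}}{4} + \frac{n}{2} + \frac{1}{4}.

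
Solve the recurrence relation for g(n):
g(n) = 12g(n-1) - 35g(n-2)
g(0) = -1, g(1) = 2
Characteristic equation: x² - 12x + 35 = 0, which factors as (x - (5))(x - (7)) = 0.
Roots r₁ = 5, r₂ = 7 (distinct).
General solution: g(n) = A·(5)^n + B·(7)^n.
From g(0) = -1: A + B = -1.
From g(1) = 2: 5A + 7B = 2.
Solving: A = - \frac{9}{2}, B = \frac{7}{2}.
So g(n) = - \frac{9 \cdot 5^{n}}{2} + \frac{7 \cdot 7^{n}}{2}.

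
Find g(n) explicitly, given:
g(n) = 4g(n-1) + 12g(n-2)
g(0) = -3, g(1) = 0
Characteristic equation: x² - 4x - 12 = 0, which factors as (x - (6))(x - (-2)) = 0.
Roots r₁ = 6, r₂ = -2 (distinct).
General solution: g(n) = A·(6)^n + B·(-2)^n.
From g(0) = -3: A + B = -3.
From g(1) = 0: 6A - 2B = 0.
Solving: A = - \frac{3}{4}, B = - \frac{9}{4}.
So g(n) = - \frac{9 \left(-2\right)^{n}}{4} - \frac{3 \cdot 6^{n}}{4}.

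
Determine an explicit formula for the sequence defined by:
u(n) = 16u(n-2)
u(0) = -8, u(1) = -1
Characteristic equation: x² - 16 = 0, which factors as (x - (-4))(x - (4)) = 0.
Roots r₁ = -4, r₂ = 4 (distinct).
General solution: u(n) = A·(-4)^n + B·(4)^n.
From u(0) = -8: A + B = -8.
From u(1) = -1: -4A + 4B = -1.
Solving: A = - \frac{31}{8}, B = - \frac{33}{8}.
So u(n) = - \frac{31 \left(-4\right)^{n}}{8} - \frac{33 \cdot 4^{n}}{8}.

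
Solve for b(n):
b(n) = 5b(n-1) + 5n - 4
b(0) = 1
First-order linear with linear forcing.
Homogeneous solution: b_h(n) = A·(5)^n.
Try particular b_p(n) = pn + q. Substituting:
  pn + q = 5(p(n-1) + q) + 5n - 4.
Matching the n-coefficient: p = 5p + 5 ⇒ p = - \frac{5}{4}.
Matching constants: q = -5p + 5q - 4 ⇒ q = - \frac{9}{16}.
General: b(n) = A·(5)^n - \frac{5 n}{4} - \frac{9}{16}.
Apply b(0) = 1: A - \frac{9}{16} = 1 ⇒ A = \frac{25}{16}.
So b(n) = \frac{25 \cdot 5^{n}}{16} - \frac{5 n}{4} - \frac{9}{16}.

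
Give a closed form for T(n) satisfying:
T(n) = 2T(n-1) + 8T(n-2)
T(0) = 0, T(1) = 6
Characteristic equation: x² - 2x - 8 = 0, which factors as (x - (-2))(x - (4)) = 0.
Roots r₁ = -2, r₂ = 4 (distinct).
General solution: T(n) = A·(-2)^n + B·(4)^n.
From T(0) = 0: A + B = 0.
From T(1) = 6: -2A + 4B = 6.
Solving: A = -1, B = 1.
So T(n) = - \left(-2\right)^{n} + 4^{n}.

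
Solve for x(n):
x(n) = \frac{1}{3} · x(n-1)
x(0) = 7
Pure geometric recurrence with ratio \frac{1}{3}.
By induction x(n) = x(0) · (\frac{1}{3})^n = 7 \cdot 3^{- n}.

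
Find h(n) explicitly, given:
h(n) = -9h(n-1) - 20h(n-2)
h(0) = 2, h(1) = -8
Characteristic equation: x² + 9x + 20 = 0, which factors as (x - (-4))(x - (-5)) = 0.
Roots r₁ = -4, r₂ = -5 (distinct).
General solution: h(n) = A·(-4)^n + B·(-5)^n.
From h(0) = 2: A + B = 2.
From h(1) = -8: -4A - 5B = -8.
Solving: A = 2, B = 0.
So h(n) = 2 \left(-4\right)^{n}.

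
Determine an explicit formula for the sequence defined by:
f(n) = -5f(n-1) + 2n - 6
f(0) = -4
First-order linear with linear forcing.
Homogeneous solution: f_h(n) = A·(-5)^n.
Try particular f_p(n) = pn + q. Substituting:
  pn + q = -5(p(n-1) + q) + 2n - 6.
Matching the n-coefficient: p = -5p + 2 ⇒ p = \frac{1}{3}.
Matching constants: q = 5p - 5q - 6 ⇒ q = - \frac{13}{18}.
General: f(n) = A·(-5)^n + \frac{n}{3} - \frac{13}{18}.
Apply f(0) = -4: A - \frac{13}{18} = -4 ⇒ A = - \frac{59}{18}.
So f(n) = - \frac{59 \left(-5\right)^{n}}{18} + \frac{n}{3} - \frac{13}{18}.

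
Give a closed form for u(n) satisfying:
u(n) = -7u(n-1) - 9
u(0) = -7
First-order linear non-homogeneous.
Homogeneous solution: u_h(n) = A·(-7)^n.
Try constant particular solution u_p = K: K = -7K - 9 ⇒ K = - \frac{9}{8}.
General: u(n) = A·(-7)^n - \frac{9}{8}.
Apply u(0) = -7: A - \frac{9}{8} = -7 ⇒ A = - \frac{47}{8}.
So u(n) = - \frac{47 \left(-7\right)^{n}}{8} - \frac{9}{8}.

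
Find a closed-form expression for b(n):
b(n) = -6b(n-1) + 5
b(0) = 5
First-order linear non-homogeneous.
Homogeneous solution: b_h(n) = A·(-6)^n.
Try constant particular solution b_p = K: K = -6K + 5 ⇒ K = \frac{5}{7}.
General: b(n) = A·(-6)^n + \frac{5}{7}.
Apply b(0) = 5: A + \frac{5}{7} = 5 ⇒ A = \frac{30}{7}.
So b(n) = \frac{30 \left(-6\right)^{n}}{7} + \frac{5}{7}.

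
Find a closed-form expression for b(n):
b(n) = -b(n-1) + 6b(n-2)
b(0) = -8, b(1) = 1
Characteristic equation: x² + x - 6 = 0, which factors as (x - (2))(x - (-3)) = 0.
Roots r₁ = 2, r₂ = -3 (distinct).
General solution: b(n) = A·(2)^n + B·(-3)^n.
From b(0) = -8: A + B = -8.
From b(1) = 1: 2A - 3B = 1.
Solving: A = - \frac{23}{5}, B = - \frac{17}{5}.
So b(n) = - \frac{17 \left(-3\right)^{n}}{5} - \frac{23 \cdot 2^{n}}{5}.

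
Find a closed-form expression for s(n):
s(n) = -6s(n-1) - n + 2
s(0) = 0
First-order linear with linear forcing.
Homogeneous solution: s_h(n) = A·(-6)^n.
Try particular s_p(n) = pn + q. Substituting:
  pn + q = -6(p(n-1) + q) - n + 2.
Matching the n-coefficient: p = -6p - 1 ⇒ p = - \frac{1}{7}.
Matching constants: q = 6p - 6q + 2 ⇒ q = \frac{8}{49}.
General: s(n) = A·(-6)^n - \frac{n}{7} + \frac{8}{49}.
Apply s(0) = 0: A + \frac{8}{49} = 0 ⇒ A = - \frac{8}{49}.
So s(n) = - \frac{8 \left(-6\right)^{n}}{49} - \frac{n}{7} + \frac{8}{49}.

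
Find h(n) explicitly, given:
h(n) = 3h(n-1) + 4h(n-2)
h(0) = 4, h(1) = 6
Characteristic equation: x² - 3x - 4 = 0, which factors as (x - (-1))(x - (4)) = 0.
Roots r₁ = -1, r₂ = 4 (distinct).
General solution: h(n) = A·(-1)^n + B·(4)^n.
From h(0) = 4: A + B = 4.
From h(1) = 6: -A + 4B = 6.
Solving: A = 2, B = 2.
So h(n) = 2 \left(-1\right)^{n} + 2 \cdot 4^{n}.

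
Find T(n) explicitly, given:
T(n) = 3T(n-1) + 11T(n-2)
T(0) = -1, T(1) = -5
Characteristic equation: x² - 3x - 11 = 0.
Discriminant Δ = (3)² + 4·(11) = 53.
Roots r₁,₂ = (3 ± √53)/2, so r₁ = \frac{3}{2} + \frac{\sqrt{53}}{2}, r₂ = \frac{3}{2} - \frac{\sqrt{53}}{2}.
General solution: T(n) = A·r₁^n + B·r₂^n.
From the initial conditions, A + B = -1 and r₁A + r₂B = -5.
Since r₁ - r₂ = √53: A = (-5 - (-1)r₂)/√53 = - \frac{1}{2} - \frac{7 \sqrt{53}}{106}, and B = -1 - A = - \frac{1}{2} + \frac{7 \sqrt{53}}{106}.
So T(n) = \left(- \frac{1}{2} - \frac{7 \sqrt{53}}{106}\right)\left(\frac{3}{2} + \frac{\sqrt{53}}{2}\right)^n + \left(- \frac{1}{2} + \frac{7 \sqrt{53}}{106}\right)\left(\frac{3}{2} - \frac{\sqrt{53}}{2}\right)^n.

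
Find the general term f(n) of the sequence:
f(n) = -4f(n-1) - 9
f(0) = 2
First-order linear non-homogeneous.
Homogeneous solution: f_h(n) = A·(-4)^n.
Try constant particular solution f_p = K: K = -4K - 9 ⇒ K = - \frac{9}{5}.
General: f(n) = A·(-4)^n - \frac{9}{5}.
Apply f(0) = 2: A - \frac{9}{5} = 2 ⇒ A = \frac{19}{5}.
So f(n) = \frac{19 \left(-4\right)^{n}}{5} - \frac{9}{5}.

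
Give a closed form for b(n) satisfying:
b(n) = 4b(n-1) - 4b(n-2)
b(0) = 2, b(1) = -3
Characteristic equation: x² - 4x + 4 = 0, which is (x - (2))².
Repeated root r = 2.
General solution: b(n) = (A + Bn)·(2)^n.
From b(0) = 2: A = 2.
From b(1) = -3: (A + B)·(2) = -3 ⇒ B = - \frac{7}{2}.
So b(n) = \left(2 - \frac{7 n}{2}\right) \cdot (2)^n.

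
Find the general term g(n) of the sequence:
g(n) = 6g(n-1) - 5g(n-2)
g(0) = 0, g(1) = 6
Characteristic equation: x² - 6x + 5 = 0, which factors as (x - (5))(x - (1)) = 0.
Roots r₁ = 5, r₂ = 1 (distinct).
General solution: g(n) = A·(5)^n + B·(1)^n.
From g(0) = 0: A + B = 0.
From g(1) = 6: 5A + B = 6.
Solving: A = \frac{3}{2}, B = - \frac{3}{2}.
So g(n) = \frac{3 \cdot 5^{n}}{2} - \frac{3}{2}.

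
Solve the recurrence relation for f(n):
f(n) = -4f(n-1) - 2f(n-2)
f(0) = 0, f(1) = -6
Characteristic equation: x² + 4x + 2 = 0.
Discriminant Δ = (-4)² + 4·(-2) = 8.
Roots r₁,₂ = (-4 ± √8)/2, so r₁ = -2 + \sqrt{2}, r₂ = -2 - \sqrt{2}.
General solution: f(n) = A·r₁^n + B·r₂^n.
From the initial conditions, A + B = 0 and r₁A + r₂B = -6.
Since r₁ - r₂ = √8: A = (-6 - (0)r₂)/√8 = - \frac{3 \sqrt{2}}{2}, and B = 0 - A = \frac{3 \sqrt{2}}{2}.
So f(n) = \left(- \frac{3 \sqrt{2}}{2}\right)\left(-2 + \sqrt{2}\right)^n + \left(\frac{3 \sqrt{2}}{2}\right)\left(-2 - \sqrt{2}\right)^n.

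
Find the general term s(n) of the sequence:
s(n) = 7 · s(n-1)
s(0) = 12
Pure geometric recurrence with ratio 7.
By induction s(n) = s(0) · (7)^n = 12 \cdot 7^{n}.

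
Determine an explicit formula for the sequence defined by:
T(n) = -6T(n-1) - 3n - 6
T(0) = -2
First-order linear with linear forcing.
Homogeneous solution: T_h(n) = A·(-6)^n.
Try particular T_p(n) = pn + q. Substituting:
  pn + q = -6(p(n-1) + q) - 3n - 6.
Matching the n-coefficient: p = -6p - 3 ⇒ p = - \frac{3}{7}.
Matching constants: q = 6p - 6q - 6 ⇒ q = - \frac{60}{49}.
General: T(n) = A·(-6)^n - \frac{3 n}{7} - \frac{60}{49}.
Apply T(0) = -2: A - \frac{60}{49} = -2 ⇒ A = - \frac{38}{49}.
So T(n) = - \frac{38 \left(-6\right)^{n}}{49} - \frac{3 n}{7} - \frac{60}{49}.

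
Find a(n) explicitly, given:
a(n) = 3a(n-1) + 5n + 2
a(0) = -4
First-order linear with linear forcing.
Homogeneous solution: a_h(n) = A·(3)^n.
Try particular a_p(n) = pn + q. Substituting:
  pn + q = 3(p(n-1) + q) + 5n + 2.
Matching the n-coefficient: p = 3p + 5 ⇒ p = - \frac{5}{2}.
Matching constants: q = -3p + 3q + 2 ⇒ q = - \frac{19}{4}.
General: a(n) = A·(3)^n - \frac{5 n}{2} - \frac{19}{4}.
Apply a(0) = -4: A - \frac{19}{4} = -4 ⇒ A = \frac{3}{4}.
So a(n) = \frac{3 \cdot 3^{n}}{4} - \frac{5 n}{2} - \frac{19}{4}.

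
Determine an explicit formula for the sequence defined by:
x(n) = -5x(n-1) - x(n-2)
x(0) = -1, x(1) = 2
Characteristic equation: x² + 5x + 1 = 0.
Discriminant Δ = (-5)² + 4·(-1) = 21.
Roots r₁,₂ = (-5 ± √21)/2, so r₁ = - \frac{5}{2} + \frac{\sqrt{21}}{2}, r₂ = - \frac{5}{2} - \frac{\sqrt{21}}{2}.
General solution: x(n) = A·r₁^n + B·r₂^n.
From the initial conditions, A + B = -1 and r₁A + r₂B = 2.
Since r₁ - r₂ = √21: A = (2 - (-1)r₂)/√21 = - \frac{1}{2} - \frac{\sqrt{21}}{42}, and B = -1 - A = - \frac{1}{2} + \frac{\sqrt{21}}{42}.
So x(n) = \left(- \frac{1}{2} - \frac{\sqrt{21}}{42}\right)\left(- \frac{5}{2} + \frac{\sqrt{21}}{2}\right)^n + \left(- \frac{1}{2} + \frac{\sqrt{21}}{42}\right)\left(- \frac{5}{2} - \frac{\sqrt{21}}{2}\right)^n.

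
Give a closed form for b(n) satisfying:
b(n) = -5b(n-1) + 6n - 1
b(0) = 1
First-order linear with linear forcing.
Homogeneous solution: b_h(n) = A·(-5)^n.
Try particular b_p(n) = pn + q. Substituting:
  pn + q = -5(p(n-1) + q) + 6n - 1.
Matching the n-coefficient: p = -5p + 6 ⇒ p = 1.
Matching constants: q = 5p - 5q - 1 ⇒ q = \frac{2}{3}.
General: b(n) = A·(-5)^n + n + \frac{2}{3}.
Apply b(0) = 1: A + \frac{2}{3} = 1 ⇒ A = \frac{1}{3}.
So b(n) = \frac{\left(-5\right)^{n}}{3} + n + \frac{2}{3}.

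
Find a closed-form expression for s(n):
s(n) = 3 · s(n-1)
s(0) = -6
Pure geometric recurrence with ratio 3.
By induction s(n) = s(0) · (3)^n = - 6 \cdot 3^{n}.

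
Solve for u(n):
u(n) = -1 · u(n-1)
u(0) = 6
Pure geometric recurrence with ratio -1.
By induction u(n) = u(0) · (-1)^n = 6 \left(-1\right)^{n}.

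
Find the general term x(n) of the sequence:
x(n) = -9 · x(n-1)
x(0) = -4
Pure geometric recurrence with ratio -9.
By induction x(n) = x(0) · (-9)^n = - 4 \left(-9\right)^{n}.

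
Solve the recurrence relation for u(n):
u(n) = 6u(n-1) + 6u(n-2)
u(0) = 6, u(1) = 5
Characteristic equation: x² - 6x - 6 = 0.
Discriminant Δ = (6)² + 4·(6) = 60.
Roots r₁,₂ = (6 ± √60)/2, so r₁ = 3 + \sqrt{15}, r₂ = 3 - \sqrt{15}.
General solution: u(n) = A·r₁^n + B·r₂^n.
From the initial conditions, A + B = 6 and r₁A + r₂B = 5.
Since r₁ - r₂ = √60: A = (5 - (6)r₂)/√60 = 3 - \frac{13 \sqrt{15}}{30}, and B = 6 - A = \frac{13 \sqrt{15}}{30} + 3.
So u(n) = \left(3 - \frac{13 \sqrt{15}}{30}\right)\left(3 + \sqrt{15}\right)^n + \left(\frac{13 \sqrt{15}}{30} + 3\right)\left(3 - \sqrt{15}\right)^n.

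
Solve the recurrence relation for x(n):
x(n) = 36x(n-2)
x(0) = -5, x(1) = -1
Characteristic equation: x² - 36 = 0, which factors as (x - (6))(x - (-6)) = 0.
Roots r₁ = 6, r₂ = -6 (distinct).
General solution: x(n) = A·(6)^n + B·(-6)^n.
From x(0) = -5: A + B = -5.
From x(1) = -1: 6A - 6B = -1.
Solving: A = - \frac{31}{12}, B = - \frac{29}{12}.
So x(n) = - \frac{29 \left(-6\right)^{n}}{12} - \frac{31 \cdot 6^{n}}{12}.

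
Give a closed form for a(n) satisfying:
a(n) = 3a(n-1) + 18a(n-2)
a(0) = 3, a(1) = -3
Characteristic equation: x² - 3x - 18 = 0, which factors as (x - (-3))(x - (6)) = 0.
Roots r₁ = -3, r₂ = 6 (distinct).
General solution: a(n) = A·(-3)^n + B·(6)^n.
From a(0) = 3: A + B = 3.
From a(1) = -3: -3A + 6B = -3.
Solving: A = \frac{7}{3}, B = \frac{2}{3}.
So a(n) = \frac{7 \left(-3\right)^{n}}{3} + \frac{2 \cdot 6^{n}}{3}.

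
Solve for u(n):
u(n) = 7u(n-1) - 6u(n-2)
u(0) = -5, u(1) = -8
Characteristic equation: x² - 7x + 6 = 0, which factors as (x - (6))(x - (1)) = 0.
Roots r₁ = 6, r₂ = 1 (distinct).
General solution: u(n) = A·(6)^n + B·(1)^n.
From u(0) = -5: A + B = -5.
From u(1) = -8: 6A + B = -8.
Solving: A = - \frac{3}{5}, B = - \frac{22}{5}.
So u(n) = - \frac{3 \cdot 6^{n}}{5} - \frac{22}{5}.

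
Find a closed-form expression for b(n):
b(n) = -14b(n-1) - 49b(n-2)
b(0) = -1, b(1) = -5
Characteristic equation: x² + 14x + 49 = 0, which is (x - (-7))².
Repeated root r = -7.
General solution: b(n) = (A + Bn)·(-7)^n.
From b(0) = -1: A = -1.
From b(1) = -5: (A + B)·(-7) = -5 ⇒ B = \frac{12}{7}.
So b(n) = \left(\frac{12 n}{7} - 1\right) \cdot (-7)^n.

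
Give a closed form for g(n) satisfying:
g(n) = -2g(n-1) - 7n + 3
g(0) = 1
First-order linear with linear forcing.
Homogeneous solution: g_h(n) = A·(-2)^n.
Try particular g_p(n) = pn + q. Substituting:
  pn + q = -2(p(n-1) + q) - 7n + 3.
Matching the n-coefficient: p = -2p - 7 ⇒ p = - \frac{7}{3}.
Matching constants: q = 2p - 2q + 3 ⇒ q = - \frac{5}{9}.
General: g(n) = A·(-2)^n - \frac{7 n}{3} - \frac{5}{9}.
Apply g(0) = 1: A - \frac{5}{9} = 1 ⇒ A = \frac{14}{9}.
So g(n) = \frac{14 \left(-2\right)^{n}}{9} - \frac{7 n}{3} - \frac{5}{9}.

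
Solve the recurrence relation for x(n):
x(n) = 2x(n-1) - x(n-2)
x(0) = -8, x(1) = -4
Characteristic equation: x² - 2x + 1 = 0, which is (x - (1))².
Repeated root r = 1.
General solution: x(n) = (A + Bn)·(1)^n.
From x(0) = -8: A = -8.
From x(1) = -4: (A + B)·(1) = -4 ⇒ B = 4.
So x(n) = \left(4 n - 8\right) \cdot (1)^n.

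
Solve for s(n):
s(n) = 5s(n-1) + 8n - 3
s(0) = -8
First-order linear with linear forcing.
Homogeneous solution: s_h(n) = A·(5)^n.
Try particular s_p(n) = pn + q. Substituting:
  pn + q = 5(p(n-1) + q) + 8n - 3.
Matching the n-coefficient: p = 5p + 8 ⇒ p = -2.
Matching constants: q = -5p + 5q - 3 ⇒ q = - \frac{7}{4}.
General: s(n) = A·(5)^n - 2 n - \frac{7}{4}.
Apply s(0) = -8: A - \frac{7}{4} = -8 ⇒ A = - \frac{25}{4}.
So s(n) = - \frac{25 \cdot 5^{n}}{4} - 2 n - \frac{7}{4}.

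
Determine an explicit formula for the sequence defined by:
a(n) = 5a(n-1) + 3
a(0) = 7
First-order linear non-homogeneous.
Homogeneous solution: a_h(n) = A·(5)^n.
Try constant particular solution a_p = K: K = 5K + 3 ⇒ K = - \frac{3}{4}.
General: a(n) = A·(5)^n - \frac{3}{4}.
Apply a(0) = 7: A - \frac{3}{4} = 7 ⇒ A = \frac{31}{4}.
So a(n) = \frac{31 \cdot 5^{n}}{4} - \frac{3}{4}.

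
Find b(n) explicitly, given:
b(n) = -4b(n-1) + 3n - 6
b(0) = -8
First-order linear with linear forcing.
Homogeneous solution: b_h(n) = A·(-4)^n.
Try particular b_p(n) = pn + q. Substituting:
  pn + q = -4(p(n-1) + q) + 3n - 6.
Matching the n-coefficient: p = -4p + 3 ⇒ p = \frac{3}{5}.
Matching constants: q = 4p - 4q - 6 ⇒ q = - \frac{18}{25}.
General: b(n) = A·(-4)^n + \frac{3 n}{5} - \frac{18}{25}.
Apply b(0) = -8: A - \frac{18}{25} = -8 ⇒ A = - \frac{182}{25}.
So b(n) = - \frac{182 \left(-4\right)^{n}}{25} + \frac{3 n}{5} - \frac{18}{25}.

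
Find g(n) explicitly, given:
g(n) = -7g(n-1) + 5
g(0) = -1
First-order linear non-homogeneous.
Homogeneous solution: g_h(n) = A·(-7)^n.
Try constant particular solution g_p = K: K = -7K + 5 ⇒ K = \frac{5}{8}.
General: g(n) = A·(-7)^n + \frac{5}{8}.
Apply g(0) = -1: A + \frac{5}{8} = -1 ⇒ A = - \frac{13}{8}.
So g(n) = \frac{5}{8} - \frac{13 \left(-7\right)^{n}}{8}.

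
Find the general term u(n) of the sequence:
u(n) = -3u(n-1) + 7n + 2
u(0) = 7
First-order linear with linear forcing.
Homogeneous solution: u_h(n) = A·(-3)^n.
Try particular u_p(n) = pn + q. Substituting:
  pn + q = -3(p(n-1) + q) + 7n + 2.
Matching the n-coefficient: p = -3p + 7 ⇒ p = \frac{7}{4}.
Matching constants: q = 3p - 3q + 2 ⇒ q = \frac{29}{16}.
General: u(n) = A·(-3)^n + \frac{7 n}{4} + \frac{29}{16}.
Apply u(0) = 7: A + \frac{29}{16} = 7 ⇒ A = \frac{83}{16}.
So u(n) = \frac{83 \left(-3\right)^{n}}{16} + \frac{7 n}{4} + \frac{29}{16}.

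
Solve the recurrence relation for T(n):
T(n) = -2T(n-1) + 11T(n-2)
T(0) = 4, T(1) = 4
Characteristic equation: x² + 2x - 11 = 0.
Discriminant Δ = (-2)² + 4·(11) = 48.
Roots r₁,₂ = (-2 ± √48)/2, so r₁ = -1 + 2 \sqrt{3}, r₂ = - 2 \sqrt{3} - 1.
General solution: T(n) = A·r₁^n + B·r₂^n.
From the initial conditions, A + B = 4 and r₁A + r₂B = 4.
Since r₁ - r₂ = √48: A = (4 - (4)r₂)/√48 = \frac{2 \sqrt{3}}{3} + 2, and B = 4 - A = 2 - \frac{2 \sqrt{3}}{3}.
So T(n) = \left(\frac{2 \sqrt{3}}{3} + 2\right)\left(-1 + 2 \sqrt{3}\right)^n + \left(2 - \frac{2 \sqrt{3}}{3}\right)\left(- 2 \sqrt{3} - 1\right)^n.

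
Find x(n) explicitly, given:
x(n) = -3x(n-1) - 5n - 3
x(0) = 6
First-order linear with linear forcing.
Homogeneous solution: x_h(n) = A·(-3)^n.
Try particular x_p(n) = pn + q. Substituting:
  pn + q = -3(p(n-1) + q) - 5n - 3.
Matching the n-coefficient: p = -3p - 5 ⇒ p = - \frac{5}{4}.
Matching constants: q = 3p - 3q - 3 ⇒ q = - \frac{27}{16}.
General: x(n) = A·(-3)^n - \frac{5 n}{4} - \frac{27}{16}.
Apply x(0) = 6: A - \frac{27}{16} = 6 ⇒ A = \frac{123}{16}.
So x(n) = \frac{123 \left(-3\right)^{n}}{16} - \frac{5 n}{4} - \frac{27}{16}.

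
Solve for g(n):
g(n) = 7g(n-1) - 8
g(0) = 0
First-order linear non-homogeneous.
Homogeneous solution: g_h(n) = A·(7)^n.
Try constant particular solution g_p = K: K = 7K - 8 ⇒ K = \frac{4}{3}.
General: g(n) = A·(7)^n + \frac{4}{3}.
Apply g(0) = 0: A + \frac{4}{3} = 0 ⇒ A = - \frac{4}{3}.
So g(n) = \frac{4}{3} - \frac{4 \cdot 7^{n}}{3}.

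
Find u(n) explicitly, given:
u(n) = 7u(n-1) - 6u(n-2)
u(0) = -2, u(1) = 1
Characteristic equation: x² - 7x + 6 = 0, which factors as (x - (6))(x - (1)) = 0.
Roots r₁ = 6, r₂ = 1 (distinct).
General solution: u(n) = A·(6)^n + B·(1)^n.
From u(0) = -2: A + B = -2.
From u(1) = 1: 6A + B = 1.
Solving: A = \frac{3}{5}, B = - \frac{13}{5}.
So u(n) = \frac{3 \cdot 6^{n}}{5} - \frac{13}{5}.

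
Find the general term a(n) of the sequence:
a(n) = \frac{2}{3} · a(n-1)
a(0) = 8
Pure geometric recurrence with ratio \frac{2}{3}.
By induction a(n) = a(0) · (\frac{2}{3})^n = 8 \left(\frac{2}{3}\right)^{n}.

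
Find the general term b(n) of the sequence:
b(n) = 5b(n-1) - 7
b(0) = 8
First-order linear non-homogeneous.
Homogeneous solution: b_h(n) = A·(5)^n.
Try constant particular solution b_p = K: K = 5K - 7 ⇒ K = \frac{7}{4}.
General: b(n) = A·(5)^n + \frac{7}{4}.
Apply b(0) = 8: A + \frac{7}{4} = 8 ⇒ A = \frac{25}{4}.
So b(n) = \frac{25 \cdot 5^{n}}{4} + \frac{7}{4}.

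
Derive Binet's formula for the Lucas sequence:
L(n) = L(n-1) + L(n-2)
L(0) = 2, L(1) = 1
This is the Lucas sequence.
Characteristic equation: x² - x - 1 = 0; roots r₁ = \frac{1}{2} + \frac{\sqrt{5}}{2}, r₂ = \frac{1}{2} - \frac{\sqrt{5}}{2}.
General: L(n) = A·r₁^n + B·r₂^n. Solving with L(0)=2, L(1)=1 gives A = 1, B = 1.
So L(n) = 2^{- n} \left(\left(1 - \sqrt{5}\right)^{n} + \left(1 + \sqrt{5}\right)^{n}\right).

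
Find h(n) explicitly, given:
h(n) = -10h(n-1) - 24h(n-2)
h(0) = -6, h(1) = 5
Characteristic equation: x² + 10x + 24 = 0, which factors as (x - (-4))(x - (-6)) = 0.
Roots r₁ = -4, r₂ = -6 (distinct).
General solution: h(n) = A·(-4)^n + B·(-6)^n.
From h(0) = -6: A + B = -6.
From h(1) = 5: -4A - 6B = 5.
Solving: A = - \frac{31}{2}, B = \frac{19}{2}.
So h(n) = - \frac{31 \left(-4\right)^{n}}{2} + \frac{19 \left(-6\right)^{n}}{2}.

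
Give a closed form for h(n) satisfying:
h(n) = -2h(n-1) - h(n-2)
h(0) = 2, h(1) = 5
Characteristic equation: x² + 2x + 1 = 0, which is (x - (-1))².
Repeated root r = -1.
General solution: h(n) = (A + Bn)·(-1)^n.
From h(0) = 2: A = 2.
From h(1) = 5: (A + B)·(-1) = 5 ⇒ B = -7.
So h(n) = \left(2 - 7 n\right) \cdot (-1)^n.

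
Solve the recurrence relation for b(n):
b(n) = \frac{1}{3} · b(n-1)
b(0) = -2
Pure geometric recurrence with ratio \frac{1}{3}.
By induction b(n) = b(0) · (\frac{1}{3})^n = - 2 \cdot 3^{- n}.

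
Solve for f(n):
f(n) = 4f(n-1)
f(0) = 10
This is a homogeneous first-order recurrence with ratio 4.
By induction f(n) = f(0) · (4)^n = 10 \cdot 4^{n}.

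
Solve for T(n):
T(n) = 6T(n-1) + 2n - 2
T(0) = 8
First-order linear with linear forcing.
Homogeneous solution: T_h(n) = A·(6)^n.
Try particular T_p(n) = pn + q. Substituting:
  pn + q = 6(p(n-1) + q) + 2n - 2.
Matching the n-coefficient: p = 6p + 2 ⇒ p = - \frac{2}{5}.
Matching constants: q = -6p + 6q - 2 ⇒ q = - \frac{2}{25}.
General: T(n) = A·(6)^n - \frac{2 n}{5} - \frac{2}{25}.
Apply T(0) = 8: A - \frac{2}{25} = 8 ⇒ A = \frac{202}{25}.
So T(n) = \frac{202 \cdot 6^{n}}{25} - \frac{2 n}{5} - \frac{2}{25}.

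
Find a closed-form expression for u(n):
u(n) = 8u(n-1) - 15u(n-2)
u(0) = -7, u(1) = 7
Characteristic equation: x² - 8x + 15 = 0, which factors as (x - (5))(x - (3)) = 0.
Roots r₁ = 5, r₂ = 3 (distinct).
General solution: u(n) = A·(5)^n + B·(3)^n.
From u(0) = -7: A + B = -7.
From u(1) = 7: 5A + 3B = 7.
Solving: A = 14, B = -21.
So u(n) = - 21 \cdot 3^{n} + 14 \cdot 5^{n}.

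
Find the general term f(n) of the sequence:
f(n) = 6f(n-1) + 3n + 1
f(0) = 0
First-order linear with linear forcing.
Homogeneous solution: f_h(n) = A·(6)^n.
Try particular f_p(n) = pn + q. Substituting:
  pn + q = 6(p(n-1) + q) + 3n + 1.
Matching the n-coefficient: p = 6p + 3 ⇒ p = - \frac{3}{5}.
Matching constants: q = -6p + 6q + 1 ⇒ q = - \frac{23}{25}.
General: f(n) = A·(6)^n - \frac{3 n}{5} - \frac{23}{25}.
Apply f(0) = 0: A - \frac{23}{25} = 0 ⇒ A = \frac{23}{25}.
So f(n) = \frac{23 \cdot 6^{n}}{25} - \frac{3 n}{5} - \frac{23}{25}.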